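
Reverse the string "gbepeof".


Input: gbepeof
Reading characters right to left:
  Position 6: 'f'
  Position 5: 'o'
  Position 4: 'e'
  Position 3: 'p'
  Position 2: 'e'
  Position 1: 'b'
  Position 0: 'g'
Reversed: foepebg

foepebg


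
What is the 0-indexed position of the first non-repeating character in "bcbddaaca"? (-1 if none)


Input: bcbddaaca
Character frequencies:
  'a': 3
  'b': 2
  'c': 2
  'd': 2
Scanning left to right for freq == 1:
  Position 0 ('b'): freq=2, skip
  Position 1 ('c'): freq=2, skip
  Position 2 ('b'): freq=2, skip
  Position 3 ('d'): freq=2, skip
  Position 4 ('d'): freq=2, skip
  Position 5 ('a'): freq=3, skip
  Position 6 ('a'): freq=3, skip
  Position 7 ('c'): freq=2, skip
  Position 8 ('a'): freq=3, skip
  No unique character found => answer = -1

-1


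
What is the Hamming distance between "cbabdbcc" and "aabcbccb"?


Comparing "cbabdbcc" and "aabcbccb" position by position:
  Position 0: 'c' vs 'a' => differ
  Position 1: 'b' vs 'a' => differ
  Position 2: 'a' vs 'b' => differ
  Position 3: 'b' vs 'c' => differ
  Position 4: 'd' vs 'b' => differ
  Position 5: 'b' vs 'c' => differ
  Position 6: 'c' vs 'c' => same
  Position 7: 'c' vs 'b' => differ
Total differences (Hamming distance): 7

7


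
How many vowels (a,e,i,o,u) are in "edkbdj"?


Input: edkbdj
Checking each character:
  'e' at position 0: vowel (running total: 1)
  'd' at position 1: consonant
  'k' at position 2: consonant
  'b' at position 3: consonant
  'd' at position 4: consonant
  'j' at position 5: consonant
Total vowels: 1

1


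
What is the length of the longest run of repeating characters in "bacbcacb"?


Input: "bacbcacb"
Scanning for longest run:
  Position 1 ('a'): new char, reset run to 1
  Position 2 ('c'): new char, reset run to 1
  Position 3 ('b'): new char, reset run to 1
  Position 4 ('c'): new char, reset run to 1
  Position 5 ('a'): new char, reset run to 1
  Position 6 ('c'): new char, reset run to 1
  Position 7 ('b'): new char, reset run to 1
Longest run: 'b' with length 1

1


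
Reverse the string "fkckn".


Input: fkckn
Reading characters right to left:
  Position 4: 'n'
  Position 3: 'k'
  Position 2: 'c'
  Position 1: 'k'
  Position 0: 'f'
Reversed: nkckf

nkckf


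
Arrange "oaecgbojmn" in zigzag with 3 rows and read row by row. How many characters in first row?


Zigzag "oaecgbojmn" into 3 rows:
Placing characters:
  'o' => row 0
  'a' => row 1
  'e' => row 2
  'c' => row 1
  'g' => row 0
  'b' => row 1
  'o' => row 2
  'j' => row 1
  'm' => row 0
  'n' => row 1
Rows:
  Row 0: "ogm"
  Row 1: "acbjn"
  Row 2: "eo"
First row length: 3

3


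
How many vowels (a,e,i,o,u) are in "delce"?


Input: delce
Checking each character:
  'd' at position 0: consonant
  'e' at position 1: vowel (running total: 1)
  'l' at position 2: consonant
  'c' at position 3: consonant
  'e' at position 4: vowel (running total: 2)
Total vowels: 2

2


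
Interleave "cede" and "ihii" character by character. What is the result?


Interleaving "cede" and "ihii":
  Position 0: 'c' from first, 'i' from second => "ci"
  Position 1: 'e' from first, 'h' from second => "eh"
  Position 2: 'd' from first, 'i' from second => "di"
  Position 3: 'e' from first, 'i' from second => "ei"
Result: ciehdiei

ciehdiei


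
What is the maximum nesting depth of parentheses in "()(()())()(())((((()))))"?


Input: "()(()())()(())((((()))))"
Tracking depth:
  Position 0 '(': depth becomes 1
  Position 1 ')': depth becomes 0
  Position 2 '(': depth becomes 1
  Position 3 '(': depth becomes 2
  Position 4 ')': depth becomes 1
  Position 5 '(': depth becomes 2
  Position 6 ')': depth becomes 1
  Position 7 ')': depth becomes 0
  Position 8 '(': depth becomes 1
  Position 9 ')': depth becomes 0
  Position 10 '(': depth becomes 1
  Position 11 '(': depth becomes 2
  Position 12 ')': depth becomes 1
  Position 13 ')': depth becomes 0
  Position 14 '(': depth becomes 1
  Position 15 '(': depth becomes 2
  Position 16 '(': depth becomes 3
  Position 17 '(': depth becomes 4
  Position 18 '(': depth becomes 5
  Position 19 ')': depth becomes 4
  Position 20 ')': depth becomes 3
  Position 21 ')': depth becomes 2
  Position 22 ')': depth becomes 1
  Position 23 ')': depth becomes 0
Maximum depth reached: 5

5


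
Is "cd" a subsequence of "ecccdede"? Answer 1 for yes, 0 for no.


Check if "cd" is a subsequence of "ecccdede"
Greedy scan:
  Position 0 ('e'): no match needed
  Position 1 ('c'): matches sub[0] = 'c'
  Position 2 ('c'): no match needed
  Position 3 ('c'): no match needed
  Position 4 ('d'): matches sub[1] = 'd'
  Position 5 ('e'): no match needed
  Position 6 ('d'): no match needed
  Position 7 ('e'): no match needed
All 2 characters matched => is a subsequence

1


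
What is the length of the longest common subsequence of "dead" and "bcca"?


LCS of "dead" and "bcca"
DP table:
           b    c    c    a
      0    0    0    0    0
  d   0    0    0    0    0
  e   0    0    0    0    0
  a   0    0    0    0    1
  d   0    0    0    0    1
LCS length = dp[4][4] = 1

1


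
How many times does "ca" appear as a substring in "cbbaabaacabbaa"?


Searching for "ca" in "cbbaabaacabbaa"
Scanning each position:
  Position 0: "cb" => no
  Position 1: "bb" => no
  Position 2: "ba" => no
  Position 3: "aa" => no
  Position 4: "ab" => no
  Position 5: "ba" => no
  Position 6: "aa" => no
  Position 7: "ac" => no
  Position 8: "ca" => MATCH
  Position 9: "ab" => no
  Position 10: "bb" => no
  Position 11: "ba" => no
  Position 12: "aa" => no
Total occurrences: 1

1


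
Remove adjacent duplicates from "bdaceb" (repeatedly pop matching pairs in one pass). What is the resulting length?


Input: bdaceb
Stack-based adjacent duplicate removal:
  Read 'b': push. Stack: b
  Read 'd': push. Stack: bd
  Read 'a': push. Stack: bda
  Read 'c': push. Stack: bdac
  Read 'e': push. Stack: bdace
  Read 'b': push. Stack: bdaceb
Final stack: "bdaceb" (length 6)

6


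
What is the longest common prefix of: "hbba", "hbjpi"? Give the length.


Words: hbba, hbjpi
  Position 0: all 'h' => match
  Position 1: all 'b' => match
  Position 2: ('b', 'j') => mismatch, stop
LCP = "hb" (length 2)

2


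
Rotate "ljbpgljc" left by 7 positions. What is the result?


Input: "ljbpgljc", rotate left by 7
First 7 characters: "ljbpglj"
Remaining characters: "c"
Concatenate remaining + first: "c" + "ljbpglj" = "cljbpglj"

cljbpglj


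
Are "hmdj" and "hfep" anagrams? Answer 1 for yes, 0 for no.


Strings: "hmdj", "hfep"
Sorted first:  dhjm
Sorted second: efhp
Differ at position 0: 'd' vs 'e' => not anagrams

0


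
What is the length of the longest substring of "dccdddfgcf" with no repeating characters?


Input: "dccdddfgcf"
Sliding window (track last position of each char):
  Position 0 ('d'): window [0,0] length 1 -- new best
  Position 1 ('c'): window [0,1] length 2 -- new best
  Position 2 ('c'): repeat (last at 1), move window start to 2
  Position 2 ('c'): window [2,2] length 1
  Position 3 ('d'): window [2,3] length 2
  Position 4 ('d'): repeat (last at 3), move window start to 4
  Position 4 ('d'): window [4,4] length 1
  Position 5 ('d'): repeat (last at 4), move window start to 5
  Position 5 ('d'): window [5,5] length 1
  Position 6 ('f'): window [5,6] length 2
  Position 7 ('g'): window [5,7] length 3 -- new best
  Position 8 ('c'): window [5,8] length 4 -- new best
  Position 9 ('f'): repeat (last at 6), move window start to 7
  Position 9 ('f'): window [7,9] length 3
Longest substring with no repeats: "dfgc" with length 4

4


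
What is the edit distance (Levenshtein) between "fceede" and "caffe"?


Computing edit distance: "fceede" -> "caffe"
DP table:
           c    a    f    f    e
      0    1    2    3    4    5
  f   1    1    2    2    3    4
  c   2    1    2    3    3    4
  e   3    2    2    3    4    3
  e   4    3    3    3    4    4
  d   5    4    4    4    4    5
  e   6    5    5    5    5    4
Edit distance = dp[6][5] = 4

4


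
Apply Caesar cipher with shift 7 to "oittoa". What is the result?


Caesar cipher: shift "oittoa" by 7
  'o' (pos 14) + 7 = pos 21 = 'v'
  'i' (pos 8) + 7 = pos 15 = 'p'
  't' (pos 19) + 7 = pos 0 = 'a'
  't' (pos 19) + 7 = pos 0 = 'a'
  'o' (pos 14) + 7 = pos 21 = 'v'
  'a' (pos 0) + 7 = pos 7 = 'h'
Result: vpaavh

vpaavh


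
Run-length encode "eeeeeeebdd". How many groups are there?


Input: eeeeeeebdd
Scanning for consecutive runs:
  Group 1: 'e' x 7 (positions 0-6)
  Group 2: 'b' x 1 (positions 7-7)
  Group 3: 'd' x 2 (positions 8-9)
Total groups: 3

3


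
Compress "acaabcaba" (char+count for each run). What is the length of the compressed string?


Input: acaabcaba
Runs:
  'a' x 1 => "a1"
  'c' x 1 => "c1"
  'a' x 2 => "a2"
  'b' x 1 => "b1"
  'c' x 1 => "c1"
  'a' x 1 => "a1"
  'b' x 1 => "b1"
  'a' x 1 => "a1"
Compressed: "a1c1a2b1c1a1b1a1"
Compressed length: 16

16


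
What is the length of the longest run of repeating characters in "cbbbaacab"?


Input: "cbbbaacab"
Scanning for longest run:
  Position 1 ('b'): new char, reset run to 1
  Position 2 ('b'): continues run of 'b', length=2
  Position 3 ('b'): continues run of 'b', length=3
  Position 4 ('a'): new char, reset run to 1
  Position 5 ('a'): continues run of 'a', length=2
  Position 6 ('c'): new char, reset run to 1
  Position 7 ('a'): new char, reset run to 1
  Position 8 ('b'): new char, reset run to 1
Longest run: 'b' with length 3

3


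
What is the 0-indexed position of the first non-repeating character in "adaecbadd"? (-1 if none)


Input: adaecbadd
Character frequencies:
  'a': 3
  'b': 1
  'c': 1
  'd': 3
  'e': 1
Scanning left to right for freq == 1:
  Position 0 ('a'): freq=3, skip
  Position 1 ('d'): freq=3, skip
  Position 2 ('a'): freq=3, skip
  Position 3 ('e'): unique! => answer = 3

3


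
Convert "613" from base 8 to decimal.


Input: "613" in base 8
Positional expansion:
  Digit '6' (value 6) x 8^2 = 384
  Digit '1' (value 1) x 8^1 = 8
  Digit '3' (value 3) x 8^0 = 3
Sum = 395

395


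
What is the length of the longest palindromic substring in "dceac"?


Input: "dceac"
Checking substrings for palindromes:
  No multi-char palindromic substrings found
Longest palindromic substring: "d" with length 1

1


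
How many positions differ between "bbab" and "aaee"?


Comparing "bbab" and "aaee" position by position:
  Position 0: 'b' vs 'a' => DIFFER
  Position 1: 'b' vs 'a' => DIFFER
  Position 2: 'a' vs 'e' => DIFFER
  Position 3: 'b' vs 'e' => DIFFER
Positions that differ: 4

4


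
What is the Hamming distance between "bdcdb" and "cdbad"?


Comparing "bdcdb" and "cdbad" position by position:
  Position 0: 'b' vs 'c' => differ
  Position 1: 'd' vs 'd' => same
  Position 2: 'c' vs 'b' => differ
  Position 3: 'd' vs 'a' => differ
  Position 4: 'b' vs 'd' => differ
Total differences (Hamming distance): 4

4


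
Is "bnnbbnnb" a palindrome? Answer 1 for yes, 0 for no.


Input: bnnbbnnb
Reversed: bnnbbnnb
  Compare pos 0 ('b') with pos 7 ('b'): match
  Compare pos 1 ('n') with pos 6 ('n'): match
  Compare pos 2 ('n') with pos 5 ('n'): match
  Compare pos 3 ('b') with pos 4 ('b'): match
Result: palindrome

1


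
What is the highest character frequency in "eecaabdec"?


Input: eecaabdec
Character counts:
  'a': 2
  'b': 1
  'c': 2
  'd': 1
  'e': 3
Maximum frequency: 3

3


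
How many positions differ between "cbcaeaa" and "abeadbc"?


Comparing "cbcaeaa" and "abeadbc" position by position:
  Position 0: 'c' vs 'a' => DIFFER
  Position 1: 'b' vs 'b' => same
  Position 2: 'c' vs 'e' => DIFFER
  Position 3: 'a' vs 'a' => same
  Position 4: 'e' vs 'd' => DIFFER
  Position 5: 'a' vs 'b' => DIFFER
  Position 6: 'a' vs 'c' => DIFFER
Positions that differ: 5

5


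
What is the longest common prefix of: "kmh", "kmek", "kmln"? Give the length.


Words: kmh, kmek, kmln
  Position 0: all 'k' => match
  Position 1: all 'm' => match
  Position 2: ('h', 'e', 'l') => mismatch, stop
LCP = "km" (length 2)

2


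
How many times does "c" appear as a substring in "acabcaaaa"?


Searching for "c" in "acabcaaaa"
Scanning each position:
  Position 0: "a" => no
  Position 1: "c" => MATCH
  Position 2: "a" => no
  Position 3: "b" => no
  Position 4: "c" => MATCH
  Position 5: "a" => no
  Position 6: "a" => no
  Position 7: "a" => no
  Position 8: "a" => no
Total occurrences: 2

2


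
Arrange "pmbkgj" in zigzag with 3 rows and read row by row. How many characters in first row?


Zigzag "pmbkgj" into 3 rows:
Placing characters:
  'p' => row 0
  'm' => row 1
  'b' => row 2
  'k' => row 1
  'g' => row 0
  'j' => row 1
Rows:
  Row 0: "pg"
  Row 1: "mkj"
  Row 2: "b"
First row length: 2

2


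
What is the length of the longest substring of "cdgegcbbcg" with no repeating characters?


Input: "cdgegcbbcg"
Sliding window (track last position of each char):
  Position 0 ('c'): window [0,0] length 1 -- new best
  Position 1 ('d'): window [0,1] length 2 -- new best
  Position 2 ('g'): window [0,2] length 3 -- new best
  Position 3 ('e'): window [0,3] length 4 -- new best
  Position 4 ('g'): repeat (last at 2), move window start to 3
  Position 4 ('g'): window [3,4] length 2
  Position 5 ('c'): window [3,5] length 3
  Position 6 ('b'): window [3,6] length 4
  Position 7 ('b'): repeat (last at 6), move window start to 7
  Position 7 ('b'): window [7,7] length 1
  Position 8 ('c'): window [7,8] length 2
  Position 9 ('g'): window [7,9] length 3
Longest substring with no repeats: "cdge" with length 4

4


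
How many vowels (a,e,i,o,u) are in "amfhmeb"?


Input: amfhmeb
Checking each character:
  'a' at position 0: vowel (running total: 1)
  'm' at position 1: consonant
  'f' at position 2: consonant
  'h' at position 3: consonant
  'm' at position 4: consonant
  'e' at position 5: vowel (running total: 2)
  'b' at position 6: consonant
Total vowels: 2

2


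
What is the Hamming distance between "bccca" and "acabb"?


Comparing "bccca" and "acabb" position by position:
  Position 0: 'b' vs 'a' => differ
  Position 1: 'c' vs 'c' => same
  Position 2: 'c' vs 'a' => differ
  Position 3: 'c' vs 'b' => differ
  Position 4: 'a' vs 'b' => differ
Total differences (Hamming distance): 4

4


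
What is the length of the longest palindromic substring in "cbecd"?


Input: "cbecd"
Checking substrings for palindromes:
  No multi-char palindromic substrings found
Longest palindromic substring: "c" with length 1

1


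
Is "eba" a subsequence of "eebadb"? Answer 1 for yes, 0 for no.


Check if "eba" is a subsequence of "eebadb"
Greedy scan:
  Position 0 ('e'): matches sub[0] = 'e'
  Position 1 ('e'): no match needed
  Position 2 ('b'): matches sub[1] = 'b'
  Position 3 ('a'): matches sub[2] = 'a'
  Position 4 ('d'): no match needed
  Position 5 ('b'): no match needed
All 3 characters matched => is a subsequence

1


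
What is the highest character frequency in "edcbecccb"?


Input: edcbecccb
Character counts:
  'b': 2
  'c': 4
  'd': 1
  'e': 2
Maximum frequency: 4

4


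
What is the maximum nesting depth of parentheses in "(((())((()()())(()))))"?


Input: "(((())((()()())(()))))"
Tracking depth:
  Position 0 '(': depth becomes 1
  Position 1 '(': depth becomes 2
  Position 2 '(': depth becomes 3
  Position 3 '(': depth becomes 4
  Position 4 ')': depth becomes 3
  Position 5 ')': depth becomes 2
  Position 6 '(': depth becomes 3
  Position 7 '(': depth becomes 4
  Position 8 '(': depth becomes 5
  Position 9 ')': depth becomes 4
  Position 10 '(': depth becomes 5
  Position 11 ')': depth becomes 4
  Position 12 '(': depth becomes 5
  Position 13 ')': depth becomes 4
  Position 14 ')': depth becomes 3
  Position 15 '(': depth becomes 4
  Position 16 '(': depth becomes 5
  Position 17 ')': depth becomes 4
  Position 18 ')': depth becomes 3
  Position 19 ')': depth becomes 2
  Position 20 ')': depth becomes 1
  Position 21 ')': depth becomes 0
Maximum depth reached: 5

5


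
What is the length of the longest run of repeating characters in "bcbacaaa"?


Input: "bcbacaaa"
Scanning for longest run:
  Position 1 ('c'): new char, reset run to 1
  Position 2 ('b'): new char, reset run to 1
  Position 3 ('a'): new char, reset run to 1
  Position 4 ('c'): new char, reset run to 1
  Position 5 ('a'): new char, reset run to 1
  Position 6 ('a'): continues run of 'a', length=2
  Position 7 ('a'): continues run of 'a', length=3
Longest run: 'a' with length 3

3


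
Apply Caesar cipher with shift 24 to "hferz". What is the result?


Caesar cipher: shift "hferz" by 24
  'h' (pos 7) + 24 = pos 5 = 'f'
  'f' (pos 5) + 24 = pos 3 = 'd'
  'e' (pos 4) + 24 = pos 2 = 'c'
  'r' (pos 17) + 24 = pos 15 = 'p'
  'z' (pos 25) + 24 = pos 23 = 'x'
Result: fdcpx

fdcpx


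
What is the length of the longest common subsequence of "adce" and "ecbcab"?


LCS of "adce" and "ecbcab"
DP table:
           e    c    b    c    a    b
      0    0    0    0    0    0    0
  a   0    0    0    0    0    1    1
  d   0    0    0    0    0    1    1
  c   0    0    1    1    1    1    1
  e   0    1    1    1    1    1    1
LCS length = dp[4][6] = 1

1


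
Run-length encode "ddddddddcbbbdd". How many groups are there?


Input: ddddddddcbbbdd
Scanning for consecutive runs:
  Group 1: 'd' x 8 (positions 0-7)
  Group 2: 'c' x 1 (positions 8-8)
  Group 3: 'b' x 3 (positions 9-11)
  Group 4: 'd' x 2 (positions 12-13)
Total groups: 4

4


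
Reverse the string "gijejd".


Input: gijejd
Reading characters right to left:
  Position 5: 'd'
  Position 4: 'j'
  Position 3: 'e'
  Position 2: 'j'
  Position 1: 'i'
  Position 0: 'g'
Reversed: djejig

djejig


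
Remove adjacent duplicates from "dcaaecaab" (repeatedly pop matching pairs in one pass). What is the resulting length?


Input: dcaaecaab
Stack-based adjacent duplicate removal:
  Read 'd': push. Stack: d
  Read 'c': push. Stack: dc
  Read 'a': push. Stack: dca
  Read 'a': matches stack top 'a' => pop. Stack: dc
  Read 'e': push. Stack: dce
  Read 'c': push. Stack: dcec
  Read 'a': push. Stack: dceca
  Read 'a': matches stack top 'a' => pop. Stack: dcec
  Read 'b': push. Stack: dcecb
Final stack: "dcecb" (length 5)

5


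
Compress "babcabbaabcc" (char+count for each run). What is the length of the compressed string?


Input: babcabbaabcc
Runs:
  'b' x 1 => "b1"
  'a' x 1 => "a1"
  'b' x 1 => "b1"
  'c' x 1 => "c1"
  'a' x 1 => "a1"
  'b' x 2 => "b2"
  'a' x 2 => "a2"
  'b' x 1 => "b1"
  'c' x 2 => "c2"
Compressed: "b1a1b1c1a1b2a2b1c2"
Compressed length: 18

18


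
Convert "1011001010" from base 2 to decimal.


Input: "1011001010" in base 2
Positional expansion:
  Digit '1' (value 1) x 2^9 = 512
  Digit '0' (value 0) x 2^8 = 0
  Digit '1' (value 1) x 2^7 = 128
  Digit '1' (value 1) x 2^6 = 64
  Digit '0' (value 0) x 2^5 = 0
  Digit '0' (value 0) x 2^4 = 0
  Digit '1' (value 1) x 2^3 = 8
  Digit '0' (value 0) x 2^2 = 0
  Digit '1' (value 1) x 2^1 = 2
  Digit '0' (value 0) x 2^0 = 0
Sum = 714

714


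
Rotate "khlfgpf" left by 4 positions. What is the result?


Input: "khlfgpf", rotate left by 4
First 4 characters: "khlf"
Remaining characters: "gpf"
Concatenate remaining + first: "gpf" + "khlf" = "gpfkhlf"

gpfkhlf


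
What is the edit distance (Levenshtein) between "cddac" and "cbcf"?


Computing edit distance: "cddac" -> "cbcf"
DP table:
           c    b    c    f
      0    1    2    3    4
  c   1    0    1    2    3
  d   2    1    1    2    3
  d   3    2    2    2    3
  a   4    3    3    3    3
  c   5    4    4    3    4
Edit distance = dp[5][4] = 4

4


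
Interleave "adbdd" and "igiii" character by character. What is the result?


Interleaving "adbdd" and "igiii":
  Position 0: 'a' from first, 'i' from second => "ai"
  Position 1: 'd' from first, 'g' from second => "dg"
  Position 2: 'b' from first, 'i' from second => "bi"
  Position 3: 'd' from first, 'i' from second => "di"
  Position 4: 'd' from first, 'i' from second => "di"
Result: aidgbididi

aidgbididi


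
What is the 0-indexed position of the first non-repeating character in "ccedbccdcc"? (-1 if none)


Input: ccedbccdcc
Character frequencies:
  'b': 1
  'c': 6
  'd': 2
  'e': 1
Scanning left to right for freq == 1:
  Position 0 ('c'): freq=6, skip
  Position 1 ('c'): freq=6, skip
  Position 2 ('e'): unique! => answer = 2

2


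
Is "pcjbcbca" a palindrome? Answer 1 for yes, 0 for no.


Input: pcjbcbca
Reversed: acbcbjcp
  Compare pos 0 ('p') with pos 7 ('a'): MISMATCH
  Compare pos 1 ('c') with pos 6 ('c'): match
  Compare pos 2 ('j') with pos 5 ('b'): MISMATCH
  Compare pos 3 ('b') with pos 4 ('c'): MISMATCH
Result: not a palindrome

0


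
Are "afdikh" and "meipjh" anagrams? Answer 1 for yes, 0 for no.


Strings: "afdikh", "meipjh"
Sorted first:  adfhik
Sorted second: ehijmp
Differ at position 0: 'a' vs 'e' => not anagrams

0


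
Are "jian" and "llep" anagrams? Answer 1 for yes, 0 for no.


Strings: "jian", "llep"
Sorted first:  aijn
Sorted second: ellp
Differ at position 0: 'a' vs 'e' => not anagrams

0


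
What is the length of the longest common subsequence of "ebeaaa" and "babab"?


LCS of "ebeaaa" and "babab"
DP table:
           b    a    b    a    b
      0    0    0    0    0    0
  e   0    0    0    0    0    0
  b   0    1    1    1    1    1
  e   0    1    1    1    1    1
  a   0    1    2    2    2    2
  a   0    1    2    2    3    3
  a   0    1    2    2    3    3
LCS length = dp[6][5] = 3

3


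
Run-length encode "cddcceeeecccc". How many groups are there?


Input: cddcceeeecccc
Scanning for consecutive runs:
  Group 1: 'c' x 1 (positions 0-0)
  Group 2: 'd' x 2 (positions 1-2)
  Group 3: 'c' x 2 (positions 3-4)
  Group 4: 'e' x 4 (positions 5-8)
  Group 5: 'c' x 4 (positions 9-12)
Total groups: 5

5


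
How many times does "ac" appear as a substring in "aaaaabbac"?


Searching for "ac" in "aaaaabbac"
Scanning each position:
  Position 0: "aa" => no
  Position 1: "aa" => no
  Position 2: "aa" => no
  Position 3: "aa" => no
  Position 4: "ab" => no
  Position 5: "bb" => no
  Position 6: "ba" => no
  Position 7: "ac" => MATCH
Total occurrences: 1

1


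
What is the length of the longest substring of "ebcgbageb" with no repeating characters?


Input: "ebcgbageb"
Sliding window (track last position of each char):
  Position 0 ('e'): window [0,0] length 1 -- new best
  Position 1 ('b'): window [0,1] length 2 -- new best
  Position 2 ('c'): window [0,2] length 3 -- new best
  Position 3 ('g'): window [0,3] length 4 -- new best
  Position 4 ('b'): repeat (last at 1), move window start to 2
  Position 4 ('b'): window [2,4] length 3
  Position 5 ('a'): window [2,5] length 4
  Position 6 ('g'): repeat (last at 3), move window start to 4
  Position 6 ('g'): window [4,6] length 3
  Position 7 ('e'): window [4,7] length 4
  Position 8 ('b'): repeat (last at 4), move window start to 5
  Position 8 ('b'): window [5,8] length 4
Longest substring with no repeats: "ebcg" with length 4

4


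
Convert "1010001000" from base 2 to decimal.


Input: "1010001000" in base 2
Positional expansion:
  Digit '1' (value 1) x 2^9 = 512
  Digit '0' (value 0) x 2^8 = 0
  Digit '1' (value 1) x 2^7 = 128
  Digit '0' (value 0) x 2^6 = 0
  Digit '0' (value 0) x 2^5 = 0
  Digit '0' (value 0) x 2^4 = 0
  Digit '1' (value 1) x 2^3 = 8
  Digit '0' (value 0) x 2^2 = 0
  Digit '0' (value 0) x 2^1 = 0
  Digit '0' (value 0) x 2^0 = 0
Sum = 648

648


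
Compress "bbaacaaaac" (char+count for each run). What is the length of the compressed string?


Input: bbaacaaaac
Runs:
  'b' x 2 => "b2"
  'a' x 2 => "a2"
  'c' x 1 => "c1"
  'a' x 4 => "a4"
  'c' x 1 => "c1"
Compressed: "b2a2c1a4c1"
Compressed length: 10

10


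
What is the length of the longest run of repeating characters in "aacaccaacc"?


Input: "aacaccaacc"
Scanning for longest run:
  Position 1 ('a'): continues run of 'a', length=2
  Position 2 ('c'): new char, reset run to 1
  Position 3 ('a'): new char, reset run to 1
  Position 4 ('c'): new char, reset run to 1
  Position 5 ('c'): continues run of 'c', length=2
  Position 6 ('a'): new char, reset run to 1
  Position 7 ('a'): continues run of 'a', length=2
  Position 8 ('c'): new char, reset run to 1
  Position 9 ('c'): continues run of 'c', length=2
Longest run: 'a' with length 2

2


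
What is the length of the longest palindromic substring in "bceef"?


Input: "bceef"
Checking substrings for palindromes:
  [2:4] "ee" (len 2) => palindrome
Longest palindromic substring: "ee" with length 2

2


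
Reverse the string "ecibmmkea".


Input: ecibmmkea
Reading characters right to left:
  Position 8: 'a'
  Position 7: 'e'
  Position 6: 'k'
  Position 5: 'm'
  Position 4: 'm'
  Position 3: 'b'
  Position 2: 'i'
  Position 1: 'c'
  Position 0: 'e'
Reversed: aekmmbice

aekmmbice


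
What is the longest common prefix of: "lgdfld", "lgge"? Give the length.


Words: lgdfld, lgge
  Position 0: all 'l' => match
  Position 1: all 'g' => match
  Position 2: ('d', 'g') => mismatch, stop
LCP = "lg" (length 2)

2


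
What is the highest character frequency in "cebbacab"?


Input: cebbacab
Character counts:
  'a': 2
  'b': 3
  'c': 2
  'e': 1
Maximum frequency: 3

3


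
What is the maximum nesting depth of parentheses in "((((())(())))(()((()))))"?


Input: "((((())(())))(()((()))))"
Tracking depth:
  Position 0 '(': depth becomes 1
  Position 1 '(': depth becomes 2
  Position 2 '(': depth becomes 3
  Position 3 '(': depth becomes 4
  Position 4 '(': depth becomes 5
  Position 5 ')': depth becomes 4
  Position 6 ')': depth becomes 3
  Position 7 '(': depth becomes 4
  Position 8 '(': depth becomes 5
  Position 9 ')': depth becomes 4
  Position 10 ')': depth becomes 3
  Position 11 ')': depth becomes 2
  Position 12 ')': depth becomes 1
  Position 13 '(': depth becomes 2
  Position 14 '(': depth becomes 3
  Position 15 ')': depth becomes 2
  Position 16 '(': depth becomes 3
  Position 17 '(': depth becomes 4
  Position 18 '(': depth becomes 5
  Position 19 ')': depth becomes 4
  Position 20 ')': depth becomes 3
  Position 21 ')': depth becomes 2
  Position 22 ')': depth becomes 1
  Position 23 ')': depth becomes 0
Maximum depth reached: 5

5


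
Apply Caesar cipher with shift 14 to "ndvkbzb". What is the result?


Caesar cipher: shift "ndvkbzb" by 14
  'n' (pos 13) + 14 = pos 1 = 'b'
  'd' (pos 3) + 14 = pos 17 = 'r'
  'v' (pos 21) + 14 = pos 9 = 'j'
  'k' (pos 10) + 14 = pos 24 = 'y'
  'b' (pos 1) + 14 = pos 15 = 'p'
  'z' (pos 25) + 14 = pos 13 = 'n'
  'b' (pos 1) + 14 = pos 15 = 'p'
Result: brjypnp

brjypnp


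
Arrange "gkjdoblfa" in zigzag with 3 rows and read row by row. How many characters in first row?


Zigzag "gkjdoblfa" into 3 rows:
Placing characters:
  'g' => row 0
  'k' => row 1
  'j' => row 2
  'd' => row 1
  'o' => row 0
  'b' => row 1
  'l' => row 2
  'f' => row 1
  'a' => row 0
Rows:
  Row 0: "goa"
  Row 1: "kdbf"
  Row 2: "jl"
First row length: 3

3


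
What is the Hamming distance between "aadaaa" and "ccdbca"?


Comparing "aadaaa" and "ccdbca" position by position:
  Position 0: 'a' vs 'c' => differ
  Position 1: 'a' vs 'c' => differ
  Position 2: 'd' vs 'd' => same
  Position 3: 'a' vs 'b' => differ
  Position 4: 'a' vs 'c' => differ
  Position 5: 'a' vs 'a' => same
Total differences (Hamming distance): 4

4


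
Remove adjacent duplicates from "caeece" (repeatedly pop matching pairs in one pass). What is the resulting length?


Input: caeece
Stack-based adjacent duplicate removal:
  Read 'c': push. Stack: c
  Read 'a': push. Stack: ca
  Read 'e': push. Stack: cae
  Read 'e': matches stack top 'e' => pop. Stack: ca
  Read 'c': push. Stack: cac
  Read 'e': push. Stack: cace
Final stack: "cace" (length 4)

4


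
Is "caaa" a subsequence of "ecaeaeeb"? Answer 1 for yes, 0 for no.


Check if "caaa" is a subsequence of "ecaeaeeb"
Greedy scan:
  Position 0 ('e'): no match needed
  Position 1 ('c'): matches sub[0] = 'c'
  Position 2 ('a'): matches sub[1] = 'a'
  Position 3 ('e'): no match needed
  Position 4 ('a'): matches sub[2] = 'a'
  Position 5 ('e'): no match needed
  Position 6 ('e'): no match needed
  Position 7 ('b'): no match needed
Only matched 3/4 characters => not a subsequence

0


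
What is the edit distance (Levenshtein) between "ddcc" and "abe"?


Computing edit distance: "ddcc" -> "abe"
DP table:
           a    b    e
      0    1    2    3
  d   1    1    2    3
  d   2    2    2    3
  c   3    3    3    3
  c   4    4    4    4
Edit distance = dp[4][3] = 4

4


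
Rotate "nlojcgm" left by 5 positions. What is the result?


Input: "nlojcgm", rotate left by 5
First 5 characters: "nlojc"
Remaining characters: "gm"
Concatenate remaining + first: "gm" + "nlojc" = "gmnlojc"

gmnlojc


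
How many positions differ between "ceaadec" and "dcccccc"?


Comparing "ceaadec" and "dcccccc" position by position:
  Position 0: 'c' vs 'd' => DIFFER
  Position 1: 'e' vs 'c' => DIFFER
  Position 2: 'a' vs 'c' => DIFFER
  Position 3: 'a' vs 'c' => DIFFER
  Position 4: 'd' vs 'c' => DIFFER
  Position 5: 'e' vs 'c' => DIFFER
  Position 6: 'c' vs 'c' => same
Positions that differ: 6

6


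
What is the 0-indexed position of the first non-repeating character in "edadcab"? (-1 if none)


Input: edadcab
Character frequencies:
  'a': 2
  'b': 1
  'c': 1
  'd': 2
  'e': 1
Scanning left to right for freq == 1:
  Position 0 ('e'): unique! => answer = 0

0


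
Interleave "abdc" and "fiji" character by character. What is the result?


Interleaving "abdc" and "fiji":
  Position 0: 'a' from first, 'f' from second => "af"
  Position 1: 'b' from first, 'i' from second => "bi"
  Position 2: 'd' from first, 'j' from second => "dj"
  Position 3: 'c' from first, 'i' from second => "ci"
Result: afbidjci

afbidjci


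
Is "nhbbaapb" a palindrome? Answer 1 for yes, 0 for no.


Input: nhbbaapb
Reversed: bpaabbhn
  Compare pos 0 ('n') with pos 7 ('b'): MISMATCH
  Compare pos 1 ('h') with pos 6 ('p'): MISMATCH
  Compare pos 2 ('b') with pos 5 ('a'): MISMATCH
  Compare pos 3 ('b') with pos 4 ('a'): MISMATCH
Result: not a palindrome

0


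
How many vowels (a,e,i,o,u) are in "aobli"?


Input: aobli
Checking each character:
  'a' at position 0: vowel (running total: 1)
  'o' at position 1: vowel (running total: 2)
  'b' at position 2: consonant
  'l' at position 3: consonant
  'i' at position 4: vowel (running total: 3)
Total vowels: 3

3


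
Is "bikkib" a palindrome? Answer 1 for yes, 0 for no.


Input: bikkib
Reversed: bikkib
  Compare pos 0 ('b') with pos 5 ('b'): match
  Compare pos 1 ('i') with pos 4 ('i'): match
  Compare pos 2 ('k') with pos 3 ('k'): match
Result: palindrome

1


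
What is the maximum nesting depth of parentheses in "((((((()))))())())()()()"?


Input: "((((((()))))())())()()()"
Tracking depth:
  Position 0 '(': depth becomes 1
  Position 1 '(': depth becomes 2
  Position 2 '(': depth becomes 3
  Position 3 '(': depth becomes 4
  Position 4 '(': depth becomes 5
  Position 5 '(': depth becomes 6
  Position 6 '(': depth becomes 7
  Position 7 ')': depth becomes 6
  Position 8 ')': depth becomes 5
  Position 9 ')': depth becomes 4
  Position 10 ')': depth becomes 3
  Position 11 ')': depth becomes 2
  Position 12 '(': depth becomes 3
  Position 13 ')': depth becomes 2
  Position 14 ')': depth becomes 1
  Position 15 '(': depth becomes 2
  Position 16 ')': depth becomes 1
  Position 17 ')': depth becomes 0
  Position 18 '(': depth becomes 1
  Position 19 ')': depth becomes 0
  Position 20 '(': depth becomes 1
  Position 21 ')': depth becomes 0
  Position 22 '(': depth becomes 1
  Position 23 ')': depth becomes 0
Maximum depth reached: 7

7


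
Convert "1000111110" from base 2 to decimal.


Input: "1000111110" in base 2
Positional expansion:
  Digit '1' (value 1) x 2^9 = 512
  Digit '0' (value 0) x 2^8 = 0
  Digit '0' (value 0) x 2^7 = 0
  Digit '0' (value 0) x 2^6 = 0
  Digit '1' (value 1) x 2^5 = 32
  Digit '1' (value 1) x 2^4 = 16
  Digit '1' (value 1) x 2^3 = 8
  Digit '1' (value 1) x 2^2 = 4
  Digit '1' (value 1) x 2^1 = 2
  Digit '0' (value 0) x 2^0 = 0
Sum = 574

574


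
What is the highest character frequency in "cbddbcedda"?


Input: cbddbcedda
Character counts:
  'a': 1
  'b': 2
  'c': 2
  'd': 4
  'e': 1
Maximum frequency: 4

4


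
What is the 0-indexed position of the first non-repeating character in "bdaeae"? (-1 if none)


Input: bdaeae
Character frequencies:
  'a': 2
  'b': 1
  'd': 1
  'e': 2
Scanning left to right for freq == 1:
  Position 0 ('b'): unique! => answer = 0

0


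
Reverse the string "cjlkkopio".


Input: cjlkkopio
Reading characters right to left:
  Position 8: 'o'
  Position 7: 'i'
  Position 6: 'p'
  Position 5: 'o'
  Position 4: 'k'
  Position 3: 'k'
  Position 2: 'l'
  Position 1: 'j'
  Position 0: 'c'
Reversed: oipokkljc

oipokkljc


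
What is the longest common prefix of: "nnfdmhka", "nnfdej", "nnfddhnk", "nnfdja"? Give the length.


Words: nnfdmhka, nnfdej, nnfddhnk, nnfdja
  Position 0: all 'n' => match
  Position 1: all 'n' => match
  Position 2: all 'f' => match
  Position 3: all 'd' => match
  Position 4: ('m', 'e', 'd', 'j') => mismatch, stop
LCP = "nnfd" (length 4)

4


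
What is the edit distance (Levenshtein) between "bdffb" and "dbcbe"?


Computing edit distance: "bdffb" -> "dbcbe"
DP table:
           d    b    c    b    e
      0    1    2    3    4    5
  b   1    1    1    2    3    4
  d   2    1    2    2    3    4
  f   3    2    2    3    3    4
  f   4    3    3    3    4    4
  b   5    4    3    4    3    4
Edit distance = dp[5][5] = 4

4


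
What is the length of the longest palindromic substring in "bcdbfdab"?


Input: "bcdbfdab"
Checking substrings for palindromes:
  No multi-char palindromic substrings found
Longest palindromic substring: "b" with length 1

1


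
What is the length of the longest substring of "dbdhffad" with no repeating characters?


Input: "dbdhffad"
Sliding window (track last position of each char):
  Position 0 ('d'): window [0,0] length 1 -- new best
  Position 1 ('b'): window [0,1] length 2 -- new best
  Position 2 ('d'): repeat (last at 0), move window start to 1
  Position 2 ('d'): window [1,2] length 2
  Position 3 ('h'): window [1,3] length 3 -- new best
  Position 4 ('f'): window [1,4] length 4 -- new best
  Position 5 ('f'): repeat (last at 4), move window start to 5
  Position 5 ('f'): window [5,5] length 1
  Position 6 ('a'): window [5,6] length 2
  Position 7 ('d'): window [5,7] length 3
Longest substring with no repeats: "bdhf" with length 4

4


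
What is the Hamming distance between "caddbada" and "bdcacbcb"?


Comparing "caddbada" and "bdcacbcb" position by position:
  Position 0: 'c' vs 'b' => differ
  Position 1: 'a' vs 'd' => differ
  Position 2: 'd' vs 'c' => differ
  Position 3: 'd' vs 'a' => differ
  Position 4: 'b' vs 'c' => differ
  Position 5: 'a' vs 'b' => differ
  Position 6: 'd' vs 'c' => differ
  Position 7: 'a' vs 'b' => differ
Total differences (Hamming distance): 8

8


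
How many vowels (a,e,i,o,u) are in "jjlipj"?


Input: jjlipj
Checking each character:
  'j' at position 0: consonant
  'j' at position 1: consonant
  'l' at position 2: consonant
  'i' at position 3: vowel (running total: 1)
  'p' at position 4: consonant
  'j' at position 5: consonant
Total vowels: 1

1


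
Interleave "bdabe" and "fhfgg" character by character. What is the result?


Interleaving "bdabe" and "fhfgg":
  Position 0: 'b' from first, 'f' from second => "bf"
  Position 1: 'd' from first, 'h' from second => "dh"
  Position 2: 'a' from first, 'f' from second => "af"
  Position 3: 'b' from first, 'g' from second => "bg"
  Position 4: 'e' from first, 'g' from second => "eg"
Result: bfdhafbgeg

bfdhafbgeg


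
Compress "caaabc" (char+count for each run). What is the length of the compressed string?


Input: caaabc
Runs:
  'c' x 1 => "c1"
  'a' x 3 => "a3"
  'b' x 1 => "b1"
  'c' x 1 => "c1"
Compressed: "c1a3b1c1"
Compressed length: 8

8


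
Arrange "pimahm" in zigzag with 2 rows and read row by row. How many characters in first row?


Zigzag "pimahm" into 2 rows:
Placing characters:
  'p' => row 0
  'i' => row 1
  'm' => row 0
  'a' => row 1
  'h' => row 0
  'm' => row 1
Rows:
  Row 0: "pmh"
  Row 1: "iam"
First row length: 3

3


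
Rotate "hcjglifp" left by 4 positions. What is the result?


Input: "hcjglifp", rotate left by 4
First 4 characters: "hcjg"
Remaining characters: "lifp"
Concatenate remaining + first: "lifp" + "hcjg" = "lifphcjg"

lifphcjg


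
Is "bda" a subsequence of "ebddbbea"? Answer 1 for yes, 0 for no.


Check if "bda" is a subsequence of "ebddbbea"
Greedy scan:
  Position 0 ('e'): no match needed
  Position 1 ('b'): matches sub[0] = 'b'
  Position 2 ('d'): matches sub[1] = 'd'
  Position 3 ('d'): no match needed
  Position 4 ('b'): no match needed
  Position 5 ('b'): no match needed
  Position 6 ('e'): no match needed
  Position 7 ('a'): matches sub[2] = 'a'
All 3 characters matched => is a subsequence

1


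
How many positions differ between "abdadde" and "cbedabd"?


Comparing "abdadde" and "cbedabd" position by position:
  Position 0: 'a' vs 'c' => DIFFER
  Position 1: 'b' vs 'b' => same
  Position 2: 'd' vs 'e' => DIFFER
  Position 3: 'a' vs 'd' => DIFFER
  Position 4: 'd' vs 'a' => DIFFER
  Position 5: 'd' vs 'b' => DIFFER
  Position 6: 'e' vs 'd' => DIFFER
Positions that differ: 6

6


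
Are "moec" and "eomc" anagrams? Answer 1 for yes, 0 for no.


Strings: "moec", "eomc"
Sorted first:  cemo
Sorted second: cemo
Sorted forms match => anagrams

1


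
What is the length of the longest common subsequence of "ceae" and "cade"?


LCS of "ceae" and "cade"
DP table:
           c    a    d    e
      0    0    0    0    0
  c   0    1    1    1    1
  e   0    1    1    1    2
  a   0    1    2    2    2
  e   0    1    2    2    3
LCS length = dp[4][4] = 3

3


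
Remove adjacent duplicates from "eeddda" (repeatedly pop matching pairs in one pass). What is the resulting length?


Input: eeddda
Stack-based adjacent duplicate removal:
  Read 'e': push. Stack: e
  Read 'e': matches stack top 'e' => pop. Stack: (empty)
  Read 'd': push. Stack: d
  Read 'd': matches stack top 'd' => pop. Stack: (empty)
  Read 'd': push. Stack: d
  Read 'a': push. Stack: da
Final stack: "da" (length 2)

2


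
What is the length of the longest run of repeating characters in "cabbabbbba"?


Input: "cabbabbbba"
Scanning for longest run:
  Position 1 ('a'): new char, reset run to 1
  Position 2 ('b'): new char, reset run to 1
  Position 3 ('b'): continues run of 'b', length=2
  Position 4 ('a'): new char, reset run to 1
  Position 5 ('b'): new char, reset run to 1
  Position 6 ('b'): continues run of 'b', length=2
  Position 7 ('b'): continues run of 'b', length=3
  Position 8 ('b'): continues run of 'b', length=4
  Position 9 ('a'): new char, reset run to 1
Longest run: 'b' with length 4

4


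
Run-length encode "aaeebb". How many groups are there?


Input: aaeebb
Scanning for consecutive runs:
  Group 1: 'a' x 2 (positions 0-1)
  Group 2: 'e' x 2 (positions 2-3)
  Group 3: 'b' x 2 (positions 4-5)
Total groups: 3

3


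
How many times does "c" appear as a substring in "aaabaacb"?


Searching for "c" in "aaabaacb"
Scanning each position:
  Position 0: "a" => no
  Position 1: "a" => no
  Position 2: "a" => no
  Position 3: "b" => no
  Position 4: "a" => no
  Position 5: "a" => no
  Position 6: "c" => MATCH
  Position 7: "b" => no
Total occurrences: 1

1


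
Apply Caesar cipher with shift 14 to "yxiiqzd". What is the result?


Caesar cipher: shift "yxiiqzd" by 14
  'y' (pos 24) + 14 = pos 12 = 'm'
  'x' (pos 23) + 14 = pos 11 = 'l'
  'i' (pos 8) + 14 = pos 22 = 'w'
  'i' (pos 8) + 14 = pos 22 = 'w'
  'q' (pos 16) + 14 = pos 4 = 'e'
  'z' (pos 25) + 14 = pos 13 = 'n'
  'd' (pos 3) + 14 = pos 17 = 'r'
Result: mlwwenr

mlwwenr


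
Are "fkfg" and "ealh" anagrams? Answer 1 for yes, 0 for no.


Strings: "fkfg", "ealh"
Sorted first:  ffgk
Sorted second: aehl
Differ at position 0: 'f' vs 'a' => not anagrams

0
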